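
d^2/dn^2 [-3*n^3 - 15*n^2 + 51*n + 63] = -18*n - 30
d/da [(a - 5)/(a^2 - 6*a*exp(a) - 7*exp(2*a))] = (a^2 - 6*a*exp(a) + 2*(a - 5)*(3*a*exp(a) - a + 7*exp(2*a) + 3*exp(a)) - 7*exp(2*a))/(-a^2 + 6*a*exp(a) + 7*exp(2*a))^2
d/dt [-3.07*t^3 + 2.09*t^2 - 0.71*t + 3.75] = -9.21*t^2 + 4.18*t - 0.71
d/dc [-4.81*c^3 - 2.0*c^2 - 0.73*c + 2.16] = -14.43*c^2 - 4.0*c - 0.73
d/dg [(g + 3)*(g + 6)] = 2*g + 9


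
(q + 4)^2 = q^2 + 8*q + 16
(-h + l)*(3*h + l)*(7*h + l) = -21*h^3 + 11*h^2*l + 9*h*l^2 + l^3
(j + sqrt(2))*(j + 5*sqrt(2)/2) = j^2 + 7*sqrt(2)*j/2 + 5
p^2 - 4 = (p - 2)*(p + 2)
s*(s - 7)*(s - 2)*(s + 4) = s^4 - 5*s^3 - 22*s^2 + 56*s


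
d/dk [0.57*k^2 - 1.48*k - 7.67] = 1.14*k - 1.48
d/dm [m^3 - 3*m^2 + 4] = 3*m*(m - 2)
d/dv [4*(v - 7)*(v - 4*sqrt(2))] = 8*v - 28 - 16*sqrt(2)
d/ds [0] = 0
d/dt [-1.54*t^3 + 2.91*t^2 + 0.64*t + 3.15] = -4.62*t^2 + 5.82*t + 0.64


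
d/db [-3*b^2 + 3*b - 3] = 3 - 6*b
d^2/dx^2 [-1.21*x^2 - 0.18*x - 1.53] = -2.42000000000000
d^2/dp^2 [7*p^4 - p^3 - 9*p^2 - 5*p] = 84*p^2 - 6*p - 18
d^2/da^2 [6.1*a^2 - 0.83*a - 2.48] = 12.2000000000000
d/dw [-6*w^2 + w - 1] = 1 - 12*w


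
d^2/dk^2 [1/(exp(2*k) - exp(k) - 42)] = ((1 - 4*exp(k))*(-exp(2*k) + exp(k) + 42) - 2*(2*exp(k) - 1)^2*exp(k))*exp(k)/(-exp(2*k) + exp(k) + 42)^3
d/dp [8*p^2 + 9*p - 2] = 16*p + 9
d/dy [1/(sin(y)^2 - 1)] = -2*sin(y)/cos(y)^3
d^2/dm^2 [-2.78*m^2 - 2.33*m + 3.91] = -5.56000000000000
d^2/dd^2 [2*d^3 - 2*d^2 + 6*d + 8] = 12*d - 4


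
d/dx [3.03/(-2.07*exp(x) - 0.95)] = 6.2721*exp(x)/(2.07*exp(x) + 0.95)^2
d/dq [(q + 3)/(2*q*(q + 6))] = (-q^2 - 6*q - 18)/(2*q^2*(q^2 + 12*q + 36))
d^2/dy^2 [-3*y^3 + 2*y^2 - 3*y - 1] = 4 - 18*y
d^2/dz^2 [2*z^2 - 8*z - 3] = 4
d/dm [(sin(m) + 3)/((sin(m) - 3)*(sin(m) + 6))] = (-6*sin(m) + cos(m)^2 - 28)*cos(m)/((sin(m) - 3)^2*(sin(m) + 6)^2)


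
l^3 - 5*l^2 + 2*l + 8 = (l - 4)*(l - 2)*(l + 1)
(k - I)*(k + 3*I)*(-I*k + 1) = -I*k^3 + 3*k^2 - I*k + 3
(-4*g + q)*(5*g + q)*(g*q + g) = -20*g^3*q - 20*g^3 + g^2*q^2 + g^2*q + g*q^3 + g*q^2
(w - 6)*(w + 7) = w^2 + w - 42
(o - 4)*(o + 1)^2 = o^3 - 2*o^2 - 7*o - 4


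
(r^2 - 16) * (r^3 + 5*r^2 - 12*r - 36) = r^5 + 5*r^4 - 28*r^3 - 116*r^2 + 192*r + 576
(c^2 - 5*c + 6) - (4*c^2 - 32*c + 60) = -3*c^2 + 27*c - 54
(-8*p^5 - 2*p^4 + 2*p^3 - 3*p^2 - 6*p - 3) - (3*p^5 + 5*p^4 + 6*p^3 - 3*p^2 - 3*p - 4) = -11*p^5 - 7*p^4 - 4*p^3 - 3*p + 1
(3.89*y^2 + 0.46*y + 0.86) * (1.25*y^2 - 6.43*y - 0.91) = 4.8625*y^4 - 24.4377*y^3 - 5.4227*y^2 - 5.9484*y - 0.7826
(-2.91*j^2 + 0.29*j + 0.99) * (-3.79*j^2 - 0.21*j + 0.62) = 11.0289*j^4 - 0.488*j^3 - 5.6172*j^2 - 0.0281*j + 0.6138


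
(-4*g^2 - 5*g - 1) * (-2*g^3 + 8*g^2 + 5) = 8*g^5 - 22*g^4 - 38*g^3 - 28*g^2 - 25*g - 5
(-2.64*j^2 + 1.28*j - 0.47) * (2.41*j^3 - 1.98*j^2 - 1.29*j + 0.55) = -6.3624*j^5 + 8.312*j^4 - 0.2615*j^3 - 2.1726*j^2 + 1.3103*j - 0.2585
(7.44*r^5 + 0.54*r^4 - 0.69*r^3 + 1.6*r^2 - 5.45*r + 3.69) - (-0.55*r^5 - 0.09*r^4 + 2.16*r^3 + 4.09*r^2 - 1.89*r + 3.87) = 7.99*r^5 + 0.63*r^4 - 2.85*r^3 - 2.49*r^2 - 3.56*r - 0.18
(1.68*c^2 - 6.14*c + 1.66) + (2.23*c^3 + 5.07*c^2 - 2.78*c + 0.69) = 2.23*c^3 + 6.75*c^2 - 8.92*c + 2.35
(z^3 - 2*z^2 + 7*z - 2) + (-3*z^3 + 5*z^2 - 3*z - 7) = -2*z^3 + 3*z^2 + 4*z - 9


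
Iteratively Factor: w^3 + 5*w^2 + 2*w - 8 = (w + 4)*(w^2 + w - 2) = (w + 2)*(w + 4)*(w - 1)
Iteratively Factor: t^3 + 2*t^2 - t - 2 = (t + 1)*(t^2 + t - 2) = (t + 1)*(t + 2)*(t - 1)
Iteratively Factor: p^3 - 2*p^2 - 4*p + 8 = (p + 2)*(p^2 - 4*p + 4) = (p - 2)*(p + 2)*(p - 2)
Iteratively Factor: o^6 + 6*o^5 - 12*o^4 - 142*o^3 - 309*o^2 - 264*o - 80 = (o + 4)*(o^5 + 2*o^4 - 20*o^3 - 62*o^2 - 61*o - 20) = (o + 1)*(o + 4)*(o^4 + o^3 - 21*o^2 - 41*o - 20) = (o - 5)*(o + 1)*(o + 4)*(o^3 + 6*o^2 + 9*o + 4) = (o - 5)*(o + 1)^2*(o + 4)*(o^2 + 5*o + 4) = (o - 5)*(o + 1)^2*(o + 4)^2*(o + 1)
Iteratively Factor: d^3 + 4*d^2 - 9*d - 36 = (d + 3)*(d^2 + d - 12) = (d - 3)*(d + 3)*(d + 4)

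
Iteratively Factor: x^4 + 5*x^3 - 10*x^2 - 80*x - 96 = (x + 3)*(x^3 + 2*x^2 - 16*x - 32) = (x - 4)*(x + 3)*(x^2 + 6*x + 8) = (x - 4)*(x + 2)*(x + 3)*(x + 4)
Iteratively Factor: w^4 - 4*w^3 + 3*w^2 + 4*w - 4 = (w + 1)*(w^3 - 5*w^2 + 8*w - 4) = (w - 2)*(w + 1)*(w^2 - 3*w + 2) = (w - 2)^2*(w + 1)*(w - 1)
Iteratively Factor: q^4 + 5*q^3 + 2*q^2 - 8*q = (q + 2)*(q^3 + 3*q^2 - 4*q) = (q - 1)*(q + 2)*(q^2 + 4*q) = (q - 1)*(q + 2)*(q + 4)*(q)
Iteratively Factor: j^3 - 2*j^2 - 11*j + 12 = (j - 1)*(j^2 - j - 12) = (j - 4)*(j - 1)*(j + 3)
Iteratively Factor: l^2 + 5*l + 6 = (l + 3)*(l + 2)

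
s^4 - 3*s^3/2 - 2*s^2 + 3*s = s*(s - 3/2)*(s - sqrt(2))*(s + sqrt(2))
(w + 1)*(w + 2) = w^2 + 3*w + 2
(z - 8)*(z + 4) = z^2 - 4*z - 32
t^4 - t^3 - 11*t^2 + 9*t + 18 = (t - 3)*(t - 2)*(t + 1)*(t + 3)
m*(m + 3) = m^2 + 3*m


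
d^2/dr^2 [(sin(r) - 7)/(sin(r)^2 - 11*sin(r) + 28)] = (-4*sin(r) + cos(r)^2 + 1)/(sin(r) - 4)^3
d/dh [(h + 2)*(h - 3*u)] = 2*h - 3*u + 2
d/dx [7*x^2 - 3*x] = 14*x - 3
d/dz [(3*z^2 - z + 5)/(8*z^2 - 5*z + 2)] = (-7*z^2 - 68*z + 23)/(64*z^4 - 80*z^3 + 57*z^2 - 20*z + 4)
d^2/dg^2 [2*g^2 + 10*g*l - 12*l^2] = 4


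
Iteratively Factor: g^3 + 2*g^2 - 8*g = (g)*(g^2 + 2*g - 8) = g*(g - 2)*(g + 4)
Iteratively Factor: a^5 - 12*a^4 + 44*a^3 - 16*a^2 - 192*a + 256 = (a - 4)*(a^4 - 8*a^3 + 12*a^2 + 32*a - 64) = (a - 4)*(a - 2)*(a^3 - 6*a^2 + 32) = (a - 4)^2*(a - 2)*(a^2 - 2*a - 8) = (a - 4)^2*(a - 2)*(a + 2)*(a - 4)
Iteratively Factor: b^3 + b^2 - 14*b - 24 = (b - 4)*(b^2 + 5*b + 6) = (b - 4)*(b + 3)*(b + 2)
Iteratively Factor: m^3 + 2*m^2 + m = (m + 1)*(m^2 + m) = (m + 1)^2*(m)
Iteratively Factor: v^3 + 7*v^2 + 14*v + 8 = (v + 4)*(v^2 + 3*v + 2) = (v + 2)*(v + 4)*(v + 1)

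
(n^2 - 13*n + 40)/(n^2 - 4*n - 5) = (n - 8)/(n + 1)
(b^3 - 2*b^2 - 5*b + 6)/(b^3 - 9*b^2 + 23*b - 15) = (b + 2)/(b - 5)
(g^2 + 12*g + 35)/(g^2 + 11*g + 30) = (g + 7)/(g + 6)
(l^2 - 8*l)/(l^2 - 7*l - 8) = l/(l + 1)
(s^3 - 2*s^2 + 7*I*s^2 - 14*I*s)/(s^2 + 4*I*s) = (s^2 + s*(-2 + 7*I) - 14*I)/(s + 4*I)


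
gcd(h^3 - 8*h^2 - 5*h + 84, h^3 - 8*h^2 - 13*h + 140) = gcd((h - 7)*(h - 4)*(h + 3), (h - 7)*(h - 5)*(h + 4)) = h - 7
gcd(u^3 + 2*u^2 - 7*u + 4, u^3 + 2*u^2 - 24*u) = 1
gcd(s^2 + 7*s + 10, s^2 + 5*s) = s + 5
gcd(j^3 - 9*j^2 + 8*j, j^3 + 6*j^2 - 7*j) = j^2 - j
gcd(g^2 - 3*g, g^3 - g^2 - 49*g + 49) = 1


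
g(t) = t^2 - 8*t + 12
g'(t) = 2*t - 8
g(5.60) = -1.44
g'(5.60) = 3.20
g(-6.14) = 98.82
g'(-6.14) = -20.28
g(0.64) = 7.29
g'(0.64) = -6.72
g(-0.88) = 19.81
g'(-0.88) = -9.76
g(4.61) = -3.63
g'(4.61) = 1.22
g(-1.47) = 25.92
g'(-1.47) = -10.94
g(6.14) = 0.58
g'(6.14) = 4.28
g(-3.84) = 57.47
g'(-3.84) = -15.68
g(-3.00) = 45.00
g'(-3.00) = -14.00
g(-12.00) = 252.00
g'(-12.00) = -32.00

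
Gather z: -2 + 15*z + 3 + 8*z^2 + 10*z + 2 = 8*z^2 + 25*z + 3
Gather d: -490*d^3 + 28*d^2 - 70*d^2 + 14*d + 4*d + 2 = -490*d^3 - 42*d^2 + 18*d + 2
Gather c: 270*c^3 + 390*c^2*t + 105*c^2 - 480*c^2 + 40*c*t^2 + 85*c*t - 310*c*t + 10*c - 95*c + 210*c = 270*c^3 + c^2*(390*t - 375) + c*(40*t^2 - 225*t + 125)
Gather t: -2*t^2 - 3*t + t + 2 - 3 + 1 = -2*t^2 - 2*t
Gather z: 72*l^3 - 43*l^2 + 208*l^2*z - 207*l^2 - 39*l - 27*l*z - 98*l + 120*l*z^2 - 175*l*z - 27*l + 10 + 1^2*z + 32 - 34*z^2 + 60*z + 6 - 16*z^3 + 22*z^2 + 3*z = 72*l^3 - 250*l^2 - 164*l - 16*z^3 + z^2*(120*l - 12) + z*(208*l^2 - 202*l + 64) + 48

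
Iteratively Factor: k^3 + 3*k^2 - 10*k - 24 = (k + 2)*(k^2 + k - 12) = (k + 2)*(k + 4)*(k - 3)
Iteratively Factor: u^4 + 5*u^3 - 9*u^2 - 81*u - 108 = (u + 3)*(u^3 + 2*u^2 - 15*u - 36) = (u - 4)*(u + 3)*(u^2 + 6*u + 9) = (u - 4)*(u + 3)^2*(u + 3)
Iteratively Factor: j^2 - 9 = (j + 3)*(j - 3)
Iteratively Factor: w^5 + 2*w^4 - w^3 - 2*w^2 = (w + 1)*(w^4 + w^3 - 2*w^2) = w*(w + 1)*(w^3 + w^2 - 2*w) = w^2*(w + 1)*(w^2 + w - 2) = w^2*(w + 1)*(w + 2)*(w - 1)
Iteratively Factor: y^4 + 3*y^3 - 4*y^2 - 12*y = (y + 2)*(y^3 + y^2 - 6*y) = y*(y + 2)*(y^2 + y - 6) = y*(y + 2)*(y + 3)*(y - 2)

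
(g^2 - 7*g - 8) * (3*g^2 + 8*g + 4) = 3*g^4 - 13*g^3 - 76*g^2 - 92*g - 32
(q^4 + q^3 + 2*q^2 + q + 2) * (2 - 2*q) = -2*q^5 - 2*q^3 + 2*q^2 - 2*q + 4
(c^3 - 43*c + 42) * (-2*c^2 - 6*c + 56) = -2*c^5 - 6*c^4 + 142*c^3 + 174*c^2 - 2660*c + 2352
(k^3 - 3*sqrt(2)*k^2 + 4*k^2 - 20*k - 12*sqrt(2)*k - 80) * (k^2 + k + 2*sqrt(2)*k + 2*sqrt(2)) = k^5 - sqrt(2)*k^4 + 5*k^4 - 28*k^3 - 5*sqrt(2)*k^3 - 160*k^2 - 44*sqrt(2)*k^2 - 200*sqrt(2)*k - 128*k - 160*sqrt(2)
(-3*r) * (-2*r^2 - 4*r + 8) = 6*r^3 + 12*r^2 - 24*r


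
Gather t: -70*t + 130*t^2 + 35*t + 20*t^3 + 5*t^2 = 20*t^3 + 135*t^2 - 35*t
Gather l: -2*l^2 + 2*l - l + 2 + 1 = -2*l^2 + l + 3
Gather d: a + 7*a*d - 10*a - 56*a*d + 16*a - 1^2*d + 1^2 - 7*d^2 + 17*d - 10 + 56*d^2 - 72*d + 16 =7*a + 49*d^2 + d*(-49*a - 56) + 7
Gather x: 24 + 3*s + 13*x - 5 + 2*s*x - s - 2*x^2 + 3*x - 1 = 2*s - 2*x^2 + x*(2*s + 16) + 18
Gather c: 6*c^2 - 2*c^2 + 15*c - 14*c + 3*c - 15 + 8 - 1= 4*c^2 + 4*c - 8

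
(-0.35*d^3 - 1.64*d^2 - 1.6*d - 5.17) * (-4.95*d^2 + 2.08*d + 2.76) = 1.7325*d^5 + 7.39*d^4 + 3.5428*d^3 + 17.7371*d^2 - 15.1696*d - 14.2692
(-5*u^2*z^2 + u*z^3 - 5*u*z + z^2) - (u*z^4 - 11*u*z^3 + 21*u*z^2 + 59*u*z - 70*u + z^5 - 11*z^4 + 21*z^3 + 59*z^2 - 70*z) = -5*u^2*z^2 - u*z^4 + 12*u*z^3 - 21*u*z^2 - 64*u*z + 70*u - z^5 + 11*z^4 - 21*z^3 - 58*z^2 + 70*z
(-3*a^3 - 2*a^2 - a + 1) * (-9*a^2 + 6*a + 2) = 27*a^5 - 9*a^3 - 19*a^2 + 4*a + 2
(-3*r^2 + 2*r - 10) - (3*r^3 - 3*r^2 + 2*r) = -3*r^3 - 10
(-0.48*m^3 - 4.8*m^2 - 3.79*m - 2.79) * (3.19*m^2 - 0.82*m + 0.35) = -1.5312*m^5 - 14.9184*m^4 - 8.3221*m^3 - 7.4723*m^2 + 0.9613*m - 0.9765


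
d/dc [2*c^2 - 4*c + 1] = 4*c - 4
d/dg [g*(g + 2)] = 2*g + 2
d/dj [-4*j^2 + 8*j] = 8 - 8*j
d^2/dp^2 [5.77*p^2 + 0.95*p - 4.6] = 11.5400000000000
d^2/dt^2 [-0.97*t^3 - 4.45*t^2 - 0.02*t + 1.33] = -5.82*t - 8.9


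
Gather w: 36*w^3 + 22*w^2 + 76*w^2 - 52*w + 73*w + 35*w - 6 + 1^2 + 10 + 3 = 36*w^3 + 98*w^2 + 56*w + 8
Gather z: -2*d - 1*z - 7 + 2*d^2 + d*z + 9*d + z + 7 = 2*d^2 + d*z + 7*d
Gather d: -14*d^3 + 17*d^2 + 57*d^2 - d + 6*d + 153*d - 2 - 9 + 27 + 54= -14*d^3 + 74*d^2 + 158*d + 70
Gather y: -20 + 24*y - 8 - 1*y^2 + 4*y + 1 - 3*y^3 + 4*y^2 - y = -3*y^3 + 3*y^2 + 27*y - 27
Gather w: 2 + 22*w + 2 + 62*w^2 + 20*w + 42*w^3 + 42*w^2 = 42*w^3 + 104*w^2 + 42*w + 4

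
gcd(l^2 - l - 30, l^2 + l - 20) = l + 5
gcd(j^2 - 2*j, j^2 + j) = j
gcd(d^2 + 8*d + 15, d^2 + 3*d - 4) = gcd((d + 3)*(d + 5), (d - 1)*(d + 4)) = 1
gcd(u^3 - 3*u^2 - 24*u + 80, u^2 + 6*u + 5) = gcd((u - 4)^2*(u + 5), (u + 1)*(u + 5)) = u + 5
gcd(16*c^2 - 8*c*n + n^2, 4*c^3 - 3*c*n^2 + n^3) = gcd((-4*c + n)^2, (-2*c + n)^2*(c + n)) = 1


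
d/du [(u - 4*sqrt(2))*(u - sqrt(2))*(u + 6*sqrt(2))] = 3*u^2 + 2*sqrt(2)*u - 52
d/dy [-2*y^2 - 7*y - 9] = -4*y - 7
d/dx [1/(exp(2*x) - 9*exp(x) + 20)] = (9 - 2*exp(x))*exp(x)/(exp(2*x) - 9*exp(x) + 20)^2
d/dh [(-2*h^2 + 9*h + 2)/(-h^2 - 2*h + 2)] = (13*h^2 - 4*h + 22)/(h^4 + 4*h^3 - 8*h + 4)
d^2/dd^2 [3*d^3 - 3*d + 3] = 18*d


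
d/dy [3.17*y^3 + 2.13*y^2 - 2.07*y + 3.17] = 9.51*y^2 + 4.26*y - 2.07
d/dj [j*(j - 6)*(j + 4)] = 3*j^2 - 4*j - 24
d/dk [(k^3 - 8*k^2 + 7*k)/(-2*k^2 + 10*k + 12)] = (-k^4 + 10*k^3 - 15*k^2 - 96*k + 42)/(2*(k^4 - 10*k^3 + 13*k^2 + 60*k + 36))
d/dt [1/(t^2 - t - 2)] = (1 - 2*t)/(-t^2 + t + 2)^2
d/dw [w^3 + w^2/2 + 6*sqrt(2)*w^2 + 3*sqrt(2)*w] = 3*w^2 + w + 12*sqrt(2)*w + 3*sqrt(2)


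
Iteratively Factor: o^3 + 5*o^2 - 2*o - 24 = (o + 3)*(o^2 + 2*o - 8) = (o + 3)*(o + 4)*(o - 2)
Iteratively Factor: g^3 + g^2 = (g + 1)*(g^2) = g*(g + 1)*(g)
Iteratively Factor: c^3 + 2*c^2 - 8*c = (c + 4)*(c^2 - 2*c) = c*(c + 4)*(c - 2)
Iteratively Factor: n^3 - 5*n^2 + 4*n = (n - 4)*(n^2 - n) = (n - 4)*(n - 1)*(n)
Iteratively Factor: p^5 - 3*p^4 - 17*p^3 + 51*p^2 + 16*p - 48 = (p + 4)*(p^4 - 7*p^3 + 11*p^2 + 7*p - 12) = (p + 1)*(p + 4)*(p^3 - 8*p^2 + 19*p - 12) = (p - 4)*(p + 1)*(p + 4)*(p^2 - 4*p + 3) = (p - 4)*(p - 3)*(p + 1)*(p + 4)*(p - 1)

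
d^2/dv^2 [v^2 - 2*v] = 2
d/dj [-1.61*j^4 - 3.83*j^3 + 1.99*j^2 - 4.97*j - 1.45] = -6.44*j^3 - 11.49*j^2 + 3.98*j - 4.97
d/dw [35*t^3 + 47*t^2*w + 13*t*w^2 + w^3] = 47*t^2 + 26*t*w + 3*w^2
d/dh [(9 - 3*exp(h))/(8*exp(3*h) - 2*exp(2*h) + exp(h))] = 3*(16*exp(3*h) - 74*exp(2*h) + 12*exp(h) - 3)*exp(-h)/(64*exp(4*h) - 32*exp(3*h) + 20*exp(2*h) - 4*exp(h) + 1)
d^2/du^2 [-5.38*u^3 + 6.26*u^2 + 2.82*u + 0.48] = 12.52 - 32.28*u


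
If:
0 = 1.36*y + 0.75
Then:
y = -0.55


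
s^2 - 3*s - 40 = (s - 8)*(s + 5)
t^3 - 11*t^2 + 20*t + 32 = (t - 8)*(t - 4)*(t + 1)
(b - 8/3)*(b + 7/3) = b^2 - b/3 - 56/9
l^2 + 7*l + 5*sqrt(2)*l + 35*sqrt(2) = (l + 7)*(l + 5*sqrt(2))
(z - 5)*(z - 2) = z^2 - 7*z + 10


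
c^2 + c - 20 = (c - 4)*(c + 5)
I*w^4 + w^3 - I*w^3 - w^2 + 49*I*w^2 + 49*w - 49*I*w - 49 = (w - 7*I)*(w - I)*(w + 7*I)*(I*w - I)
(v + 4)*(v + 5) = v^2 + 9*v + 20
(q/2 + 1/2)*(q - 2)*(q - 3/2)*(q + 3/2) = q^4/2 - q^3/2 - 17*q^2/8 + 9*q/8 + 9/4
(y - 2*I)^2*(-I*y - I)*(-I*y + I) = -y^4 + 4*I*y^3 + 5*y^2 - 4*I*y - 4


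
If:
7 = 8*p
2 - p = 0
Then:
No Solution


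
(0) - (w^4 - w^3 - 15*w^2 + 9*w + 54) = -w^4 + w^3 + 15*w^2 - 9*w - 54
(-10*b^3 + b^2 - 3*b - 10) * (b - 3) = -10*b^4 + 31*b^3 - 6*b^2 - b + 30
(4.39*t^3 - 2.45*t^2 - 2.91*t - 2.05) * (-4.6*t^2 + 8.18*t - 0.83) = -20.194*t^5 + 47.1802*t^4 - 10.2987*t^3 - 12.3403*t^2 - 14.3537*t + 1.7015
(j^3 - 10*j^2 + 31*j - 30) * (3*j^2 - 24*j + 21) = 3*j^5 - 54*j^4 + 354*j^3 - 1044*j^2 + 1371*j - 630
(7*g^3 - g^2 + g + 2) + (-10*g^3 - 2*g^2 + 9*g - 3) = -3*g^3 - 3*g^2 + 10*g - 1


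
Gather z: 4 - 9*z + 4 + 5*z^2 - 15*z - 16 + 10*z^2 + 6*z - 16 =15*z^2 - 18*z - 24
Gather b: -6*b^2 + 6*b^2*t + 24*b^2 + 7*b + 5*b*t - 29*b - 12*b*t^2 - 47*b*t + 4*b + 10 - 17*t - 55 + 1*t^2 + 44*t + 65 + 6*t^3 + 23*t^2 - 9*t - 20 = b^2*(6*t + 18) + b*(-12*t^2 - 42*t - 18) + 6*t^3 + 24*t^2 + 18*t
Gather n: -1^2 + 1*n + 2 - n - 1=0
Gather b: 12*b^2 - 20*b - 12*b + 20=12*b^2 - 32*b + 20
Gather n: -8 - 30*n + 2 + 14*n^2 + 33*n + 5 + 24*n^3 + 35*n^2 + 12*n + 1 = 24*n^3 + 49*n^2 + 15*n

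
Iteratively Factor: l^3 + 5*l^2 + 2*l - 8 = (l + 2)*(l^2 + 3*l - 4) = (l - 1)*(l + 2)*(l + 4)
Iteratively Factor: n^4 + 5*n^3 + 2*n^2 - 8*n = (n)*(n^3 + 5*n^2 + 2*n - 8) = n*(n - 1)*(n^2 + 6*n + 8) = n*(n - 1)*(n + 2)*(n + 4)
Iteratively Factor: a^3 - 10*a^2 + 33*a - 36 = (a - 4)*(a^2 - 6*a + 9) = (a - 4)*(a - 3)*(a - 3)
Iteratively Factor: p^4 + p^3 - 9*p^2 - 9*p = (p + 1)*(p^3 - 9*p) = p*(p + 1)*(p^2 - 9) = p*(p - 3)*(p + 1)*(p + 3)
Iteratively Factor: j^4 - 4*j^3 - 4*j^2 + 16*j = (j + 2)*(j^3 - 6*j^2 + 8*j) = (j - 2)*(j + 2)*(j^2 - 4*j) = j*(j - 2)*(j + 2)*(j - 4)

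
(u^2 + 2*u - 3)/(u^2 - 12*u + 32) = (u^2 + 2*u - 3)/(u^2 - 12*u + 32)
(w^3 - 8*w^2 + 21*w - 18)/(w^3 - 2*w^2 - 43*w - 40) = (-w^3 + 8*w^2 - 21*w + 18)/(-w^3 + 2*w^2 + 43*w + 40)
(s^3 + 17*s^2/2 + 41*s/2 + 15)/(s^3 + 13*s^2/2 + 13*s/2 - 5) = (2*s + 3)/(2*s - 1)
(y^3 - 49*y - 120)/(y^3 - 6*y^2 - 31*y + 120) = (y + 3)/(y - 3)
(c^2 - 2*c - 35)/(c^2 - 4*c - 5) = (-c^2 + 2*c + 35)/(-c^2 + 4*c + 5)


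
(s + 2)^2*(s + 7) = s^3 + 11*s^2 + 32*s + 28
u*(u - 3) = u^2 - 3*u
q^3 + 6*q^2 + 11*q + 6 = (q + 1)*(q + 2)*(q + 3)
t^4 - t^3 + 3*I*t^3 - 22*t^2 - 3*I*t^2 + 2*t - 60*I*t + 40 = (t - 5)*(t + 4)*(t + I)*(t + 2*I)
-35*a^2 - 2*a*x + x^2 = (-7*a + x)*(5*a + x)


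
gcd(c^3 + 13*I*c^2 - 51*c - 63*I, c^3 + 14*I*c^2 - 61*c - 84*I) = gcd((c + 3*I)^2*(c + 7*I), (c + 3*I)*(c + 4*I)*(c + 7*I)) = c^2 + 10*I*c - 21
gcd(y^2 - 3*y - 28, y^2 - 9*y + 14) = y - 7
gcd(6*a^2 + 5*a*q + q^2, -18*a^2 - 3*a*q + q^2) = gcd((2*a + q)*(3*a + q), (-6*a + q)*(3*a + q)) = 3*a + q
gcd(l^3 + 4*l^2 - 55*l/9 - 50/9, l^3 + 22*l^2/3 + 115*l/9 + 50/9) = l^2 + 17*l/3 + 10/3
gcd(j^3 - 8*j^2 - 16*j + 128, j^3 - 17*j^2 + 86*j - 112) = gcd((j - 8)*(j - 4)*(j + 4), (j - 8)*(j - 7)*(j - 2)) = j - 8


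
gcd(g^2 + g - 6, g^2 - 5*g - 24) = g + 3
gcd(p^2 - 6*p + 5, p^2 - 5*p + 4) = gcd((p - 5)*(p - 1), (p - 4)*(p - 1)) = p - 1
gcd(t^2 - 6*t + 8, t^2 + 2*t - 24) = t - 4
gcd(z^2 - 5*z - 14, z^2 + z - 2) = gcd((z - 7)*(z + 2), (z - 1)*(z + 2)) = z + 2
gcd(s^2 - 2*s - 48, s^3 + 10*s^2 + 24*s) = s + 6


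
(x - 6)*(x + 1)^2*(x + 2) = x^4 - 2*x^3 - 19*x^2 - 28*x - 12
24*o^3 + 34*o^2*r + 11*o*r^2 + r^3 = (o + r)*(4*o + r)*(6*o + r)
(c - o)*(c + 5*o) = c^2 + 4*c*o - 5*o^2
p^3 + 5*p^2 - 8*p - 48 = (p - 3)*(p + 4)^2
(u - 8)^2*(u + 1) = u^3 - 15*u^2 + 48*u + 64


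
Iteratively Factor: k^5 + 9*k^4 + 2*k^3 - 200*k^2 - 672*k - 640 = (k + 4)*(k^4 + 5*k^3 - 18*k^2 - 128*k - 160) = (k + 4)^2*(k^3 + k^2 - 22*k - 40) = (k + 2)*(k + 4)^2*(k^2 - k - 20) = (k - 5)*(k + 2)*(k + 4)^2*(k + 4)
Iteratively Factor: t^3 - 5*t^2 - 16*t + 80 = (t - 5)*(t^2 - 16) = (t - 5)*(t - 4)*(t + 4)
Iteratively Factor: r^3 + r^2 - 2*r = (r - 1)*(r^2 + 2*r) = r*(r - 1)*(r + 2)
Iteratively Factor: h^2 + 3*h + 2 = (h + 1)*(h + 2)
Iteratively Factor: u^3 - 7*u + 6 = (u + 3)*(u^2 - 3*u + 2) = (u - 2)*(u + 3)*(u - 1)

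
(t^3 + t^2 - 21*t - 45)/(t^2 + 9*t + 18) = (t^2 - 2*t - 15)/(t + 6)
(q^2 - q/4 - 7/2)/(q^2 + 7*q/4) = (q - 2)/q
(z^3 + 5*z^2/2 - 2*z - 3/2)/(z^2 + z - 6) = (2*z^2 - z - 1)/(2*(z - 2))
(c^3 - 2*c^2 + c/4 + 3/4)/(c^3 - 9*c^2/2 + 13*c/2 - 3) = (c + 1/2)/(c - 2)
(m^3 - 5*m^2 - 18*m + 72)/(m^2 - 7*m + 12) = (m^2 - 2*m - 24)/(m - 4)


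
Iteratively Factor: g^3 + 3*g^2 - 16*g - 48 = (g - 4)*(g^2 + 7*g + 12) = (g - 4)*(g + 3)*(g + 4)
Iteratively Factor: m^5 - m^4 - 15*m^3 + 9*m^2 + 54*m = (m + 2)*(m^4 - 3*m^3 - 9*m^2 + 27*m) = (m + 2)*(m + 3)*(m^3 - 6*m^2 + 9*m) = (m - 3)*(m + 2)*(m + 3)*(m^2 - 3*m) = (m - 3)^2*(m + 2)*(m + 3)*(m)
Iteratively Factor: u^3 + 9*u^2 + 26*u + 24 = (u + 2)*(u^2 + 7*u + 12) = (u + 2)*(u + 4)*(u + 3)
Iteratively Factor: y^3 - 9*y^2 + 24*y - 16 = (y - 4)*(y^2 - 5*y + 4) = (y - 4)^2*(y - 1)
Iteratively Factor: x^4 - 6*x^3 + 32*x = (x - 4)*(x^3 - 2*x^2 - 8*x) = x*(x - 4)*(x^2 - 2*x - 8) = x*(x - 4)*(x + 2)*(x - 4)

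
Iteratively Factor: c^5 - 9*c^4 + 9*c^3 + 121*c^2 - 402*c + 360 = (c - 3)*(c^4 - 6*c^3 - 9*c^2 + 94*c - 120) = (c - 5)*(c - 3)*(c^3 - c^2 - 14*c + 24) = (c - 5)*(c - 3)^2*(c^2 + 2*c - 8) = (c - 5)*(c - 3)^2*(c + 4)*(c - 2)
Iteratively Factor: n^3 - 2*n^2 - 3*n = (n - 3)*(n^2 + n) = n*(n - 3)*(n + 1)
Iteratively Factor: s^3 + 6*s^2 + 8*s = (s)*(s^2 + 6*s + 8) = s*(s + 2)*(s + 4)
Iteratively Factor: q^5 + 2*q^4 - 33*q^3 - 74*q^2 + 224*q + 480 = (q + 2)*(q^4 - 33*q^2 - 8*q + 240) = (q + 2)*(q + 4)*(q^3 - 4*q^2 - 17*q + 60) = (q + 2)*(q + 4)^2*(q^2 - 8*q + 15) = (q - 5)*(q + 2)*(q + 4)^2*(q - 3)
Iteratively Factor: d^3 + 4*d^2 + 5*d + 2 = (d + 1)*(d^2 + 3*d + 2) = (d + 1)*(d + 2)*(d + 1)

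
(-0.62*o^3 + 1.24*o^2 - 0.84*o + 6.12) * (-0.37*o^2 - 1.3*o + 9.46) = 0.2294*o^5 + 0.3472*o^4 - 7.1664*o^3 + 10.558*o^2 - 15.9024*o + 57.8952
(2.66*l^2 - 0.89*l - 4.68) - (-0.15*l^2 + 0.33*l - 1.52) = 2.81*l^2 - 1.22*l - 3.16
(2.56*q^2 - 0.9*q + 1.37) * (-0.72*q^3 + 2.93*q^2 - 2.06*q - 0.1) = -1.8432*q^5 + 8.1488*q^4 - 8.897*q^3 + 5.6121*q^2 - 2.7322*q - 0.137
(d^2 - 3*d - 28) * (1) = d^2 - 3*d - 28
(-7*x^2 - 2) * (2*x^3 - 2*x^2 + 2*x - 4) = -14*x^5 + 14*x^4 - 18*x^3 + 32*x^2 - 4*x + 8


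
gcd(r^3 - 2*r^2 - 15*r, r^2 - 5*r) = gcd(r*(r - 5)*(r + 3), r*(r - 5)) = r^2 - 5*r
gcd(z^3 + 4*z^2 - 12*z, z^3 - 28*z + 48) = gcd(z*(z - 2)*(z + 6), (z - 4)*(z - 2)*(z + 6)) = z^2 + 4*z - 12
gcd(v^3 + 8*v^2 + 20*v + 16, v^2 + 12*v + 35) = 1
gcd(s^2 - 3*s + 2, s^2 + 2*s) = 1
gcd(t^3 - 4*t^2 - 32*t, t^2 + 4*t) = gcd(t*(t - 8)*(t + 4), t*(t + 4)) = t^2 + 4*t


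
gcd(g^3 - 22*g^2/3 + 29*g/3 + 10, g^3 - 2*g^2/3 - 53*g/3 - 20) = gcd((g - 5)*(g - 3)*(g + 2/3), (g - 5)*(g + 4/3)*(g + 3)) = g - 5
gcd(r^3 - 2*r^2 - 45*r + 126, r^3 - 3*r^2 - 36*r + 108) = r^2 - 9*r + 18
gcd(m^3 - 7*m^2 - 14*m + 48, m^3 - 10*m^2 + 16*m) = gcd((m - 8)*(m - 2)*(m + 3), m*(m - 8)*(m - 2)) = m^2 - 10*m + 16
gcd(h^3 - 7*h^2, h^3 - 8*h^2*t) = h^2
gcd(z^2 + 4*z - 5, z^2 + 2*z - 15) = z + 5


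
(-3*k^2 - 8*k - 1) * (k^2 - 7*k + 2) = -3*k^4 + 13*k^3 + 49*k^2 - 9*k - 2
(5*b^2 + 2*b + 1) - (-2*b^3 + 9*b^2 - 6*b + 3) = 2*b^3 - 4*b^2 + 8*b - 2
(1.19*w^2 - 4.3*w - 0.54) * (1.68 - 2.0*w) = -2.38*w^3 + 10.5992*w^2 - 6.144*w - 0.9072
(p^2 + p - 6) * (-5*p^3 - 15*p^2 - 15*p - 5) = -5*p^5 - 20*p^4 + 70*p^2 + 85*p + 30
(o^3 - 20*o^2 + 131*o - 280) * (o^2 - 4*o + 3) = o^5 - 24*o^4 + 214*o^3 - 864*o^2 + 1513*o - 840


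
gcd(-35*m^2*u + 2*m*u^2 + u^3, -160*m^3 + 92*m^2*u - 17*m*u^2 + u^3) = -5*m + u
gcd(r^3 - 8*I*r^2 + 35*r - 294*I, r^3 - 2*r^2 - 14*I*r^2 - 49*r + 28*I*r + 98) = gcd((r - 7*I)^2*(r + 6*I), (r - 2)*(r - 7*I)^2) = r^2 - 14*I*r - 49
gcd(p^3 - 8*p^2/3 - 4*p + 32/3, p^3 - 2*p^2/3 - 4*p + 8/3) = p^2 - 4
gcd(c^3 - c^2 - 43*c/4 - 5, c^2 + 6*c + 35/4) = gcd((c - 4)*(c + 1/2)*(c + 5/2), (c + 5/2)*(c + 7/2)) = c + 5/2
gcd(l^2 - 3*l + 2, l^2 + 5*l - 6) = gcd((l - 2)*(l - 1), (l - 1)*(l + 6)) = l - 1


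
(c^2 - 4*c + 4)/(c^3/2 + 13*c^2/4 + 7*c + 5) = 4*(c^2 - 4*c + 4)/(2*c^3 + 13*c^2 + 28*c + 20)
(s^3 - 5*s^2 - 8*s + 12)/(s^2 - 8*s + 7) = (s^2 - 4*s - 12)/(s - 7)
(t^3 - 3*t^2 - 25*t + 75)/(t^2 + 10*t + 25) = (t^2 - 8*t + 15)/(t + 5)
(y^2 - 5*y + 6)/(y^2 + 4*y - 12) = (y - 3)/(y + 6)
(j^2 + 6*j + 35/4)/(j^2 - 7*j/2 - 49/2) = (j + 5/2)/(j - 7)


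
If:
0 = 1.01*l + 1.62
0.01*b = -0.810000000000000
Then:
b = -81.00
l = -1.60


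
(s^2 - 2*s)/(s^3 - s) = (s - 2)/(s^2 - 1)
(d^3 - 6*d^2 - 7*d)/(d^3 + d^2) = (d - 7)/d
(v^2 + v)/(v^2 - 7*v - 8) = v/(v - 8)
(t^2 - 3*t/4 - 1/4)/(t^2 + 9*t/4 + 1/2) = (t - 1)/(t + 2)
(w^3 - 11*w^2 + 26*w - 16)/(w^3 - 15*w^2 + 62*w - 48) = (w - 2)/(w - 6)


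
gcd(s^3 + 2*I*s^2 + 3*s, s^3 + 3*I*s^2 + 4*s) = s^2 - I*s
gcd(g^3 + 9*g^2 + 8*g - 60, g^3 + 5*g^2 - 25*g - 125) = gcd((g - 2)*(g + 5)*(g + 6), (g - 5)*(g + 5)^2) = g + 5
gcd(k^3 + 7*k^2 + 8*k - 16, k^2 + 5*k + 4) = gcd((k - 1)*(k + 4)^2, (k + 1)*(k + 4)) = k + 4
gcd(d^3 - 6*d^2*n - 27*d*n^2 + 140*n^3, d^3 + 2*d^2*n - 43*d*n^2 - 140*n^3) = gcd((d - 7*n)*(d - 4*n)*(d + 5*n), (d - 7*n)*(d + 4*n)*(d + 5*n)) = d^2 - 2*d*n - 35*n^2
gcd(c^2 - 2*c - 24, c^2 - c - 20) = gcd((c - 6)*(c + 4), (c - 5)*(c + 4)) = c + 4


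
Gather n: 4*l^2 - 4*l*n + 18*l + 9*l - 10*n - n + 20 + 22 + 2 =4*l^2 + 27*l + n*(-4*l - 11) + 44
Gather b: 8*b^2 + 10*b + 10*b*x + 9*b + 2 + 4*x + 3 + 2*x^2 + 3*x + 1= 8*b^2 + b*(10*x + 19) + 2*x^2 + 7*x + 6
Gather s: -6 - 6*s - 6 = -6*s - 12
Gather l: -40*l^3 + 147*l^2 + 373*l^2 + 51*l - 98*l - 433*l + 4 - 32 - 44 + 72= -40*l^3 + 520*l^2 - 480*l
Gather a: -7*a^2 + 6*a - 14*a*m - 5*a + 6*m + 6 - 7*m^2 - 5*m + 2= -7*a^2 + a*(1 - 14*m) - 7*m^2 + m + 8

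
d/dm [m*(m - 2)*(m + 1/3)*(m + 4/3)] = 4*m^3 - m^2 - 52*m/9 - 8/9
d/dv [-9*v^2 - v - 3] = -18*v - 1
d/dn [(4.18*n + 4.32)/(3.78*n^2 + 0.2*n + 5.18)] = (-15.8004*n^2 - 32.6592*n + 20.7884)/(14.2884*n^4 + 1.512*n^3 + 39.2008*n^2 + 2.072*n + 26.8324)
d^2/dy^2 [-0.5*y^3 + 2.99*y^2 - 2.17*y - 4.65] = 5.98 - 3.0*y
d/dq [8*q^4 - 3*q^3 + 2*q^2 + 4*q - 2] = 32*q^3 - 9*q^2 + 4*q + 4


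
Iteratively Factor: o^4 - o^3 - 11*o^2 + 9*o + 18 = (o + 3)*(o^3 - 4*o^2 + o + 6) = (o - 3)*(o + 3)*(o^2 - o - 2) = (o - 3)*(o - 2)*(o + 3)*(o + 1)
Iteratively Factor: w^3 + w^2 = (w)*(w^2 + w) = w*(w + 1)*(w)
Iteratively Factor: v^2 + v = (v)*(v + 1)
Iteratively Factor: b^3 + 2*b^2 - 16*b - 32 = (b + 2)*(b^2 - 16) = (b - 4)*(b + 2)*(b + 4)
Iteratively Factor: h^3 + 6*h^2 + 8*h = (h + 2)*(h^2 + 4*h) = (h + 2)*(h + 4)*(h)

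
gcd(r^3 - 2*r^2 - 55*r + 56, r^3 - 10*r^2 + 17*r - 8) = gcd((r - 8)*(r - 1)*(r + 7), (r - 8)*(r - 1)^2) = r^2 - 9*r + 8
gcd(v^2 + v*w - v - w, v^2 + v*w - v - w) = v^2 + v*w - v - w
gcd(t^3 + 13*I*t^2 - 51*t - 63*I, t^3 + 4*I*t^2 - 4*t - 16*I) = 1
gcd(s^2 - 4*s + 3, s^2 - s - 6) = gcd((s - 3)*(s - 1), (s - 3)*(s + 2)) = s - 3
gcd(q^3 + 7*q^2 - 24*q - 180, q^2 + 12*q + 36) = q^2 + 12*q + 36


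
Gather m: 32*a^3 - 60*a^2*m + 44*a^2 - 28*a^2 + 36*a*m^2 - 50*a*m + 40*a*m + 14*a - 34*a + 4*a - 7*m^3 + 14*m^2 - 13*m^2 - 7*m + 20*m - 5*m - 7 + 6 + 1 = 32*a^3 + 16*a^2 - 16*a - 7*m^3 + m^2*(36*a + 1) + m*(-60*a^2 - 10*a + 8)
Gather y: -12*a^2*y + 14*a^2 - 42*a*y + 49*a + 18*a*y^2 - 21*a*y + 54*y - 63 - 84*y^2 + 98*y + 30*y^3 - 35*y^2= 14*a^2 + 49*a + 30*y^3 + y^2*(18*a - 119) + y*(-12*a^2 - 63*a + 152) - 63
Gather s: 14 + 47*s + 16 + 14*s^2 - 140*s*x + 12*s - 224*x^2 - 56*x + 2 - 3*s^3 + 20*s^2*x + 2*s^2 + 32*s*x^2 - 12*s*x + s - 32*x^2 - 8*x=-3*s^3 + s^2*(20*x + 16) + s*(32*x^2 - 152*x + 60) - 256*x^2 - 64*x + 32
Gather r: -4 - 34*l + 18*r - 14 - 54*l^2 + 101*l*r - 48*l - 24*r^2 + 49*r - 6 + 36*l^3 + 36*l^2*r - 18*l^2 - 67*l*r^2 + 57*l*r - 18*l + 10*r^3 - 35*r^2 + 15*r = 36*l^3 - 72*l^2 - 100*l + 10*r^3 + r^2*(-67*l - 59) + r*(36*l^2 + 158*l + 82) - 24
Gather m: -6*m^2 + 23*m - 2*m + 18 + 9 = -6*m^2 + 21*m + 27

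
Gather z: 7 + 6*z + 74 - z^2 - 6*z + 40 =121 - z^2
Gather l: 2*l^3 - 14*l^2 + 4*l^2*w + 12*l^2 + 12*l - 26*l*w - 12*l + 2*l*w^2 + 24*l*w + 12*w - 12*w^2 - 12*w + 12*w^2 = 2*l^3 + l^2*(4*w - 2) + l*(2*w^2 - 2*w)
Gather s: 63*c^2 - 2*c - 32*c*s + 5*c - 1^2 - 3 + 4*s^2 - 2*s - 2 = 63*c^2 + 3*c + 4*s^2 + s*(-32*c - 2) - 6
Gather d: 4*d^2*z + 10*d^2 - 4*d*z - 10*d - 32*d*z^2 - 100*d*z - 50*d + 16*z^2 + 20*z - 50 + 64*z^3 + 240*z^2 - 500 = d^2*(4*z + 10) + d*(-32*z^2 - 104*z - 60) + 64*z^3 + 256*z^2 + 20*z - 550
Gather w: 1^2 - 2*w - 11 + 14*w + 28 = 12*w + 18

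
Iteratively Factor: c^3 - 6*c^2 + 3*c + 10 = (c - 2)*(c^2 - 4*c - 5) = (c - 2)*(c + 1)*(c - 5)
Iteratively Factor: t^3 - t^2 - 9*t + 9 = (t - 3)*(t^2 + 2*t - 3) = (t - 3)*(t - 1)*(t + 3)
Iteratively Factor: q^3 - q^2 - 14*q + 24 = (q - 3)*(q^2 + 2*q - 8) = (q - 3)*(q - 2)*(q + 4)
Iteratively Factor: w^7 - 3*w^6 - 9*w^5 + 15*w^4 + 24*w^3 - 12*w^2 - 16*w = (w)*(w^6 - 3*w^5 - 9*w^4 + 15*w^3 + 24*w^2 - 12*w - 16) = w*(w - 2)*(w^5 - w^4 - 11*w^3 - 7*w^2 + 10*w + 8) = w*(w - 2)*(w + 1)*(w^4 - 2*w^3 - 9*w^2 + 2*w + 8) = w*(w - 2)*(w - 1)*(w + 1)*(w^3 - w^2 - 10*w - 8) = w*(w - 2)*(w - 1)*(w + 1)*(w + 2)*(w^2 - 3*w - 4) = w*(w - 2)*(w - 1)*(w + 1)^2*(w + 2)*(w - 4)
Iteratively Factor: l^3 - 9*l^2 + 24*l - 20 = (l - 2)*(l^2 - 7*l + 10) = (l - 2)^2*(l - 5)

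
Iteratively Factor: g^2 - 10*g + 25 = (g - 5)*(g - 5)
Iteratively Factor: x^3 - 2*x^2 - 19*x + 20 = (x + 4)*(x^2 - 6*x + 5) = (x - 1)*(x + 4)*(x - 5)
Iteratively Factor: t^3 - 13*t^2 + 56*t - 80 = (t - 4)*(t^2 - 9*t + 20) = (t - 5)*(t - 4)*(t - 4)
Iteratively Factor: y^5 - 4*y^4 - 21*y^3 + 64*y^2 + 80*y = (y)*(y^4 - 4*y^3 - 21*y^2 + 64*y + 80) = y*(y - 4)*(y^3 - 21*y - 20) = y*(y - 4)*(y + 1)*(y^2 - y - 20) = y*(y - 4)*(y + 1)*(y + 4)*(y - 5)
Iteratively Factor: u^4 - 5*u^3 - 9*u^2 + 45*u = (u - 3)*(u^3 - 2*u^2 - 15*u) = (u - 3)*(u + 3)*(u^2 - 5*u) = (u - 5)*(u - 3)*(u + 3)*(u)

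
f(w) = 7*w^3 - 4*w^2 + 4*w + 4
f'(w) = 21*w^2 - 8*w + 4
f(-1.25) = -20.92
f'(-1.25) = 46.81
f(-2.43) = -129.78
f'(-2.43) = 147.44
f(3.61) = 295.63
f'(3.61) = 248.79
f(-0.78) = -4.88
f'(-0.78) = 23.02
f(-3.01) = -235.18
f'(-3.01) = 218.34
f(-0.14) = 3.34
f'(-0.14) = 5.53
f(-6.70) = -2307.70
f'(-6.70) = 1000.29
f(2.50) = 98.38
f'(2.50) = 115.25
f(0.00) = 4.00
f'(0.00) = 4.00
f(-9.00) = -5459.00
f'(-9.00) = 1777.00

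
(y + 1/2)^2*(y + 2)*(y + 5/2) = y^4 + 11*y^3/2 + 39*y^2/4 + 49*y/8 + 5/4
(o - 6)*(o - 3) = o^2 - 9*o + 18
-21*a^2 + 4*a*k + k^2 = (-3*a + k)*(7*a + k)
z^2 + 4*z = z*(z + 4)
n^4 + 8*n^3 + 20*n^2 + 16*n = n*(n + 2)^2*(n + 4)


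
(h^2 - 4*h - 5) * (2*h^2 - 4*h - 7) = 2*h^4 - 12*h^3 - h^2 + 48*h + 35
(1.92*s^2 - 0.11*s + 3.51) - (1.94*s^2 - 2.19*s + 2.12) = -0.02*s^2 + 2.08*s + 1.39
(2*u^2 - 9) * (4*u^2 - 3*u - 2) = 8*u^4 - 6*u^3 - 40*u^2 + 27*u + 18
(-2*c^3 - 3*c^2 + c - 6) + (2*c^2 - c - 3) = -2*c^3 - c^2 - 9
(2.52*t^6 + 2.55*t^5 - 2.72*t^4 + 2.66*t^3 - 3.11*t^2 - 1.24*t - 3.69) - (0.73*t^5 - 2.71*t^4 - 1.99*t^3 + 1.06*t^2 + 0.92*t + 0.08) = 2.52*t^6 + 1.82*t^5 - 0.0100000000000002*t^4 + 4.65*t^3 - 4.17*t^2 - 2.16*t - 3.77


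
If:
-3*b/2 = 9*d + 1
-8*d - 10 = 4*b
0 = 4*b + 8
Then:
No Solution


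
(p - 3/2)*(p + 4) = p^2 + 5*p/2 - 6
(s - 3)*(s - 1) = s^2 - 4*s + 3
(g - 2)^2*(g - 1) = g^3 - 5*g^2 + 8*g - 4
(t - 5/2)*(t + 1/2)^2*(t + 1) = t^4 - t^3/2 - 15*t^2/4 - 23*t/8 - 5/8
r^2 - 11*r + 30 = (r - 6)*(r - 5)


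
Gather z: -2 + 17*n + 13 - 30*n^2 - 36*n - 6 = -30*n^2 - 19*n + 5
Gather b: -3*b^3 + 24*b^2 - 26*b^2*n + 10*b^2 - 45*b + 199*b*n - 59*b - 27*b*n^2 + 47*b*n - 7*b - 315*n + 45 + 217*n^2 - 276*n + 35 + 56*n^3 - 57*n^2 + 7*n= -3*b^3 + b^2*(34 - 26*n) + b*(-27*n^2 + 246*n - 111) + 56*n^3 + 160*n^2 - 584*n + 80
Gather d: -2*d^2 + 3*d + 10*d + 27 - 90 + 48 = -2*d^2 + 13*d - 15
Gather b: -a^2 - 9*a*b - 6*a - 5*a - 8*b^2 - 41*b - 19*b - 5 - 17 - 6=-a^2 - 11*a - 8*b^2 + b*(-9*a - 60) - 28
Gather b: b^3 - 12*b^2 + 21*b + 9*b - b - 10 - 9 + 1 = b^3 - 12*b^2 + 29*b - 18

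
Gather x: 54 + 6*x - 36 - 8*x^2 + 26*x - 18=-8*x^2 + 32*x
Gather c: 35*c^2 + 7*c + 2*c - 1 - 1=35*c^2 + 9*c - 2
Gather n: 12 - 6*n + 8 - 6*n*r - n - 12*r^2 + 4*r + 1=n*(-6*r - 7) - 12*r^2 + 4*r + 21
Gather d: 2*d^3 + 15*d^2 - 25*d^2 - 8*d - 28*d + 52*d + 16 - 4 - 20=2*d^3 - 10*d^2 + 16*d - 8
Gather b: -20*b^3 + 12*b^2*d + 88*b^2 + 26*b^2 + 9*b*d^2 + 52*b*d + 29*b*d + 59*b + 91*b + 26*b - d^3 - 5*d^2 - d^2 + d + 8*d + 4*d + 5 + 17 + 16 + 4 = -20*b^3 + b^2*(12*d + 114) + b*(9*d^2 + 81*d + 176) - d^3 - 6*d^2 + 13*d + 42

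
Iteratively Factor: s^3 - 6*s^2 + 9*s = (s)*(s^2 - 6*s + 9) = s*(s - 3)*(s - 3)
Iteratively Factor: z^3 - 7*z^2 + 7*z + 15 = (z - 3)*(z^2 - 4*z - 5) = (z - 5)*(z - 3)*(z + 1)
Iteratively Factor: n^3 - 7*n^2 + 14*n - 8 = (n - 4)*(n^2 - 3*n + 2) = (n - 4)*(n - 2)*(n - 1)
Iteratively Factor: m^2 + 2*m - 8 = (m + 4)*(m - 2)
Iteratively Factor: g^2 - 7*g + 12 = (g - 3)*(g - 4)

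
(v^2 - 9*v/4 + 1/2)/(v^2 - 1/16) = 4*(v - 2)/(4*v + 1)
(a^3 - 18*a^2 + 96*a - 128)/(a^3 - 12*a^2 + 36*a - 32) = (a - 8)/(a - 2)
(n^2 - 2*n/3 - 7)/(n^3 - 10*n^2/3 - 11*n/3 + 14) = (3*n + 7)/(3*n^2 - n - 14)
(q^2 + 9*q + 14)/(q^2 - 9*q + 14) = (q^2 + 9*q + 14)/(q^2 - 9*q + 14)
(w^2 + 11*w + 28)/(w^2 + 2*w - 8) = (w + 7)/(w - 2)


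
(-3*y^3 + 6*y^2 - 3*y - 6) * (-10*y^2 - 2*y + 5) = 30*y^5 - 54*y^4 + 3*y^3 + 96*y^2 - 3*y - 30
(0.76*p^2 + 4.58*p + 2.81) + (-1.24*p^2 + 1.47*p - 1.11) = -0.48*p^2 + 6.05*p + 1.7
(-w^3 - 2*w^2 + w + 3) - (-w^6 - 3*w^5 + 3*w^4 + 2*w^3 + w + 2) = w^6 + 3*w^5 - 3*w^4 - 3*w^3 - 2*w^2 + 1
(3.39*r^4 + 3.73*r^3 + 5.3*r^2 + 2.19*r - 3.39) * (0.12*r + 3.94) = 0.4068*r^5 + 13.8042*r^4 + 15.3322*r^3 + 21.1448*r^2 + 8.2218*r - 13.3566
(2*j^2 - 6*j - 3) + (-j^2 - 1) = j^2 - 6*j - 4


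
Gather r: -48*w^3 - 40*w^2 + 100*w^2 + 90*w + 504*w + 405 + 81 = -48*w^3 + 60*w^2 + 594*w + 486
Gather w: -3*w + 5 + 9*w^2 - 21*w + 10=9*w^2 - 24*w + 15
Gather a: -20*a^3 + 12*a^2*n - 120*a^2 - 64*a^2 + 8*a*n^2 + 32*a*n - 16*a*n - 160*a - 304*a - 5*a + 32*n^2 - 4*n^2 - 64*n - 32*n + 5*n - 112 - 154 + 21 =-20*a^3 + a^2*(12*n - 184) + a*(8*n^2 + 16*n - 469) + 28*n^2 - 91*n - 245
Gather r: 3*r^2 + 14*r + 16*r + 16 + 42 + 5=3*r^2 + 30*r + 63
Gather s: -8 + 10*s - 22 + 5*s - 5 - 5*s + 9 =10*s - 26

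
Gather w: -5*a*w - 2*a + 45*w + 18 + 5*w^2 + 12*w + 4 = -2*a + 5*w^2 + w*(57 - 5*a) + 22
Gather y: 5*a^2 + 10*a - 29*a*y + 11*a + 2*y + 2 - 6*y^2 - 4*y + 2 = 5*a^2 + 21*a - 6*y^2 + y*(-29*a - 2) + 4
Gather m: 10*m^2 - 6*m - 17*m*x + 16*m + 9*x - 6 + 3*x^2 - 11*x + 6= 10*m^2 + m*(10 - 17*x) + 3*x^2 - 2*x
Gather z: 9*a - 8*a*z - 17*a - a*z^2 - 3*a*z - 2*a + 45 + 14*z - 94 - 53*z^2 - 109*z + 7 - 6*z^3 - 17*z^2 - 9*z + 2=-10*a - 6*z^3 + z^2*(-a - 70) + z*(-11*a - 104) - 40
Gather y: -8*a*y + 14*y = y*(14 - 8*a)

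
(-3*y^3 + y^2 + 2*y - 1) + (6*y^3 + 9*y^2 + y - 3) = 3*y^3 + 10*y^2 + 3*y - 4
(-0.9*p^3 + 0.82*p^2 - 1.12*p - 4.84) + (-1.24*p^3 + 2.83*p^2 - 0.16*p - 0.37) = -2.14*p^3 + 3.65*p^2 - 1.28*p - 5.21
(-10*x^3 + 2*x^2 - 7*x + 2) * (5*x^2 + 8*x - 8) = -50*x^5 - 70*x^4 + 61*x^3 - 62*x^2 + 72*x - 16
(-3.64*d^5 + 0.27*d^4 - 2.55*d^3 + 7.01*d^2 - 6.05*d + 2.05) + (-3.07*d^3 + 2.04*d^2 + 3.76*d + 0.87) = -3.64*d^5 + 0.27*d^4 - 5.62*d^3 + 9.05*d^2 - 2.29*d + 2.92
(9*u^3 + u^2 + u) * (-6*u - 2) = -54*u^4 - 24*u^3 - 8*u^2 - 2*u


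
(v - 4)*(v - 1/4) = v^2 - 17*v/4 + 1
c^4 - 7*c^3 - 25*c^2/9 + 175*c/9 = c*(c - 7)*(c - 5/3)*(c + 5/3)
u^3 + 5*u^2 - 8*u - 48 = (u - 3)*(u + 4)^2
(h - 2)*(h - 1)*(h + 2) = h^3 - h^2 - 4*h + 4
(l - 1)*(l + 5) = l^2 + 4*l - 5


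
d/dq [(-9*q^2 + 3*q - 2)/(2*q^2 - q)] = (3*q^2 + 8*q - 2)/(q^2*(4*q^2 - 4*q + 1))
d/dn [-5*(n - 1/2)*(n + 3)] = -10*n - 25/2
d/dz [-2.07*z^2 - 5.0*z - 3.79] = -4.14*z - 5.0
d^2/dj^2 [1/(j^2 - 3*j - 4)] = 2*(j^2 - 3*j - (2*j - 3)^2 - 4)/(-j^2 + 3*j + 4)^3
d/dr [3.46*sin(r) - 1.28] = 3.46*cos(r)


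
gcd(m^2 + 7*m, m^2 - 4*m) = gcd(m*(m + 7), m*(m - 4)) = m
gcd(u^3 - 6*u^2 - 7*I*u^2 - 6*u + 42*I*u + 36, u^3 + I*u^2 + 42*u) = u - 6*I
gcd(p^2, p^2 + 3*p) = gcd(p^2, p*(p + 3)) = p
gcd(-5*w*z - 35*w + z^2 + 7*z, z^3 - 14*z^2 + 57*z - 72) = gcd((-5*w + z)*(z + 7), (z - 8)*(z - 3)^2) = 1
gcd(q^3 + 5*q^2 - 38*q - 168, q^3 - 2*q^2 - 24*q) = q^2 - 2*q - 24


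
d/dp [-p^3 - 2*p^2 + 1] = p*(-3*p - 4)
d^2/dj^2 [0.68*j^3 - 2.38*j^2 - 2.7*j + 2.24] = 4.08*j - 4.76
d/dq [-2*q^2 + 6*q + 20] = 6 - 4*q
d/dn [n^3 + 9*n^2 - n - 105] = 3*n^2 + 18*n - 1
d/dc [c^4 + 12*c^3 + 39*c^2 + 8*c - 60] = 4*c^3 + 36*c^2 + 78*c + 8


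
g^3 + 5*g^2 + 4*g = g*(g + 1)*(g + 4)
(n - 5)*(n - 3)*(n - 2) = n^3 - 10*n^2 + 31*n - 30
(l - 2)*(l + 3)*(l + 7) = l^3 + 8*l^2 + l - 42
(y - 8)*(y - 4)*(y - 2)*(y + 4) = y^4 - 10*y^3 + 160*y - 256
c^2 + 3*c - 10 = (c - 2)*(c + 5)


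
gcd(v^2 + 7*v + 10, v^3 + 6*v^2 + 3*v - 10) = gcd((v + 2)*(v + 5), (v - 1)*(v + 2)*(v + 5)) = v^2 + 7*v + 10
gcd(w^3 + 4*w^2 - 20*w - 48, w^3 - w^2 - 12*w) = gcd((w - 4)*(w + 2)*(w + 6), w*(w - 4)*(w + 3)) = w - 4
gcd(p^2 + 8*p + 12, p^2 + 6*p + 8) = p + 2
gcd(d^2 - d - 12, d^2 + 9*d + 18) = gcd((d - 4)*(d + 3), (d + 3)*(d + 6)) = d + 3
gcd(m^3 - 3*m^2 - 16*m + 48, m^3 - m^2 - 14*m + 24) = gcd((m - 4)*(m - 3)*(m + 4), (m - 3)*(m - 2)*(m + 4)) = m^2 + m - 12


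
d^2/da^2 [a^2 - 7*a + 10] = 2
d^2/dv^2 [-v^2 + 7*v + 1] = -2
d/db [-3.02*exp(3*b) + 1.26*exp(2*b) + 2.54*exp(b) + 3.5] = (-9.06*exp(2*b) + 2.52*exp(b) + 2.54)*exp(b)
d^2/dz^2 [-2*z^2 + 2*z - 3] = -4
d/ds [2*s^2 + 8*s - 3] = 4*s + 8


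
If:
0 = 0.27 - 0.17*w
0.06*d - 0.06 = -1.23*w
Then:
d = -31.56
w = 1.59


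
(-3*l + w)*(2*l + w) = -6*l^2 - l*w + w^2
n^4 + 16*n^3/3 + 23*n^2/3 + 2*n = n*(n + 1/3)*(n + 2)*(n + 3)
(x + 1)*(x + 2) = x^2 + 3*x + 2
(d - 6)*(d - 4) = d^2 - 10*d + 24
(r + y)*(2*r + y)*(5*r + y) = 10*r^3 + 17*r^2*y + 8*r*y^2 + y^3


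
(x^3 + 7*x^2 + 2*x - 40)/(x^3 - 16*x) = (x^2 + 3*x - 10)/(x*(x - 4))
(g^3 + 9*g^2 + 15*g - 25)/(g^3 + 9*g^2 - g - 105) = (g^2 + 4*g - 5)/(g^2 + 4*g - 21)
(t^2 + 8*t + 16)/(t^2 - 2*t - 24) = (t + 4)/(t - 6)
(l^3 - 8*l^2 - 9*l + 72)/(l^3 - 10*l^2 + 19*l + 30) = (l^3 - 8*l^2 - 9*l + 72)/(l^3 - 10*l^2 + 19*l + 30)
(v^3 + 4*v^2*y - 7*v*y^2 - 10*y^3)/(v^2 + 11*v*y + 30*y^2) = (v^2 - v*y - 2*y^2)/(v + 6*y)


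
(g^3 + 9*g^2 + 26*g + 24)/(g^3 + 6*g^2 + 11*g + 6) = (g + 4)/(g + 1)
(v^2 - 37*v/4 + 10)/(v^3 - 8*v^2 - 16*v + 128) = (v - 5/4)/(v^2 - 16)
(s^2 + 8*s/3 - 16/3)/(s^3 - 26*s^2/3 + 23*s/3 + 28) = (3*s^2 + 8*s - 16)/(3*s^3 - 26*s^2 + 23*s + 84)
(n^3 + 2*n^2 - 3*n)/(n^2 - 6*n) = (n^2 + 2*n - 3)/(n - 6)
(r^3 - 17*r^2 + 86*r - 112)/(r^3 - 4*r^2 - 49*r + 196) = (r^2 - 10*r + 16)/(r^2 + 3*r - 28)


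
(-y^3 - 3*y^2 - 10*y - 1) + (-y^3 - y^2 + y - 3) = -2*y^3 - 4*y^2 - 9*y - 4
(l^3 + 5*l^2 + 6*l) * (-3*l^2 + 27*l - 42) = -3*l^5 + 12*l^4 + 75*l^3 - 48*l^2 - 252*l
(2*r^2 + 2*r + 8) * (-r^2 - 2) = -2*r^4 - 2*r^3 - 12*r^2 - 4*r - 16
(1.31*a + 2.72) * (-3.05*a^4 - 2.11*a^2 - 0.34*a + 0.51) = -3.9955*a^5 - 8.296*a^4 - 2.7641*a^3 - 6.1846*a^2 - 0.2567*a + 1.3872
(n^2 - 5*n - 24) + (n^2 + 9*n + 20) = 2*n^2 + 4*n - 4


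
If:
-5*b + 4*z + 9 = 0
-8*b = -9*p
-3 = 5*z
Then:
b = 33/25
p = 88/75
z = -3/5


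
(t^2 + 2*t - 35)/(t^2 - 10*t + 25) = (t + 7)/(t - 5)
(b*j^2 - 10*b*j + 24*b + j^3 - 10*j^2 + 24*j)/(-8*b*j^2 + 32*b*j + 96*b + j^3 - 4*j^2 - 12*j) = (-b*j + 4*b - j^2 + 4*j)/(8*b*j + 16*b - j^2 - 2*j)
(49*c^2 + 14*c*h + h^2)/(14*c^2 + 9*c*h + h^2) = (7*c + h)/(2*c + h)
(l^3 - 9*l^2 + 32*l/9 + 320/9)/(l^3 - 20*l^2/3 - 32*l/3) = (9*l^2 - 9*l - 40)/(3*l*(3*l + 4))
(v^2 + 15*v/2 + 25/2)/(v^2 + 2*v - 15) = (v + 5/2)/(v - 3)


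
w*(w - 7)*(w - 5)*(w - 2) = w^4 - 14*w^3 + 59*w^2 - 70*w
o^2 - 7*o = o*(o - 7)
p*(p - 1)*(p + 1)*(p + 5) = p^4 + 5*p^3 - p^2 - 5*p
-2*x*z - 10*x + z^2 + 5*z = (-2*x + z)*(z + 5)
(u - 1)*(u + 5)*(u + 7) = u^3 + 11*u^2 + 23*u - 35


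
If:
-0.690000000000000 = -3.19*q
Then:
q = 0.22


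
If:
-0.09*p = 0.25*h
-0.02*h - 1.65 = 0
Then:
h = -82.50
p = 229.17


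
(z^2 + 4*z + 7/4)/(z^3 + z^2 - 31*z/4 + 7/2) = (2*z + 1)/(2*z^2 - 5*z + 2)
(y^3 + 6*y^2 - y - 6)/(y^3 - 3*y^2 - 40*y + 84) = (y^2 - 1)/(y^2 - 9*y + 14)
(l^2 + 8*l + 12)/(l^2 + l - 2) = (l + 6)/(l - 1)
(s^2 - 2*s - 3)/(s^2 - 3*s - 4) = (s - 3)/(s - 4)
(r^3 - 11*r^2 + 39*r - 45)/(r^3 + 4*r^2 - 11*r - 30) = (r^2 - 8*r + 15)/(r^2 + 7*r + 10)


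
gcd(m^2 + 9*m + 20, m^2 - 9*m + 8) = 1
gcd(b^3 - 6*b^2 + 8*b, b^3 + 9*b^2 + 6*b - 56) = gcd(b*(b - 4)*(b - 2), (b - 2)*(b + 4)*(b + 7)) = b - 2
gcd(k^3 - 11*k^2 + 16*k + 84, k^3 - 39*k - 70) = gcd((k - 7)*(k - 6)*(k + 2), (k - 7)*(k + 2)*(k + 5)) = k^2 - 5*k - 14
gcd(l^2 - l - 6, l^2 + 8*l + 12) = l + 2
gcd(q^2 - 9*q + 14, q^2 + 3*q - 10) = q - 2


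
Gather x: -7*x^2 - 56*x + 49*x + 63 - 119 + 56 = -7*x^2 - 7*x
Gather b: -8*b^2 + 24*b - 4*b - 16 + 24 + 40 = -8*b^2 + 20*b + 48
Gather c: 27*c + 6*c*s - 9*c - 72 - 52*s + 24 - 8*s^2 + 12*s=c*(6*s + 18) - 8*s^2 - 40*s - 48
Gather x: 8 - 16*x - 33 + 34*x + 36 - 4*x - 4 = 14*x + 7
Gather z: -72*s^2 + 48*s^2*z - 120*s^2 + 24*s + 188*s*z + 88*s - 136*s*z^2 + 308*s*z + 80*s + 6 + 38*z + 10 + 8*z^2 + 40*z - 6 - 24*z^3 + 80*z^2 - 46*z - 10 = -192*s^2 + 192*s - 24*z^3 + z^2*(88 - 136*s) + z*(48*s^2 + 496*s + 32)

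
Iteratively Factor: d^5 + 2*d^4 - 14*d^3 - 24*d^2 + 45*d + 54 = (d + 1)*(d^4 + d^3 - 15*d^2 - 9*d + 54) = (d - 3)*(d + 1)*(d^3 + 4*d^2 - 3*d - 18) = (d - 3)*(d + 1)*(d + 3)*(d^2 + d - 6) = (d - 3)*(d - 2)*(d + 1)*(d + 3)*(d + 3)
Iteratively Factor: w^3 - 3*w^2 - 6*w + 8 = (w - 4)*(w^2 + w - 2) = (w - 4)*(w + 2)*(w - 1)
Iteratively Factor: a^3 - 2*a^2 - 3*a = (a + 1)*(a^2 - 3*a) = (a - 3)*(a + 1)*(a)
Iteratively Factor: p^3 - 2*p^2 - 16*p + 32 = (p + 4)*(p^2 - 6*p + 8) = (p - 4)*(p + 4)*(p - 2)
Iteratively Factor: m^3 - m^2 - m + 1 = (m - 1)*(m^2 - 1) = (m - 1)*(m + 1)*(m - 1)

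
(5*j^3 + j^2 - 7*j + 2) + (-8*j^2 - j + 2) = 5*j^3 - 7*j^2 - 8*j + 4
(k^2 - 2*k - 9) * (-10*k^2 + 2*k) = -10*k^4 + 22*k^3 + 86*k^2 - 18*k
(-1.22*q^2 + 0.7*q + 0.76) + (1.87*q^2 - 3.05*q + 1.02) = 0.65*q^2 - 2.35*q + 1.78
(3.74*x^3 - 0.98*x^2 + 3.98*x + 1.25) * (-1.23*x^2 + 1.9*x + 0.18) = -4.6002*x^5 + 8.3114*x^4 - 6.0842*x^3 + 5.8481*x^2 + 3.0914*x + 0.225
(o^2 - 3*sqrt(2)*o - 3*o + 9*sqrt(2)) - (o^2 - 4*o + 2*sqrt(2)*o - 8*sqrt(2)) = -5*sqrt(2)*o + o + 17*sqrt(2)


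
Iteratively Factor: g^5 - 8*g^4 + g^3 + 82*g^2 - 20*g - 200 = (g - 5)*(g^4 - 3*g^3 - 14*g^2 + 12*g + 40) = (g - 5)*(g + 2)*(g^3 - 5*g^2 - 4*g + 20) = (g - 5)*(g + 2)^2*(g^2 - 7*g + 10) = (g - 5)^2*(g + 2)^2*(g - 2)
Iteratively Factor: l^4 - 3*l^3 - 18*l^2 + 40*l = (l - 5)*(l^3 + 2*l^2 - 8*l) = (l - 5)*(l + 4)*(l^2 - 2*l) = l*(l - 5)*(l + 4)*(l - 2)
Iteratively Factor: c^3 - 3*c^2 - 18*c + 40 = (c + 4)*(c^2 - 7*c + 10) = (c - 2)*(c + 4)*(c - 5)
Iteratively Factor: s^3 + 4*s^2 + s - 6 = (s - 1)*(s^2 + 5*s + 6) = (s - 1)*(s + 3)*(s + 2)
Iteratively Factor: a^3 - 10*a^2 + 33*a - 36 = (a - 3)*(a^2 - 7*a + 12) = (a - 3)^2*(a - 4)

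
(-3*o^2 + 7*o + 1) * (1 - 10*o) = 30*o^3 - 73*o^2 - 3*o + 1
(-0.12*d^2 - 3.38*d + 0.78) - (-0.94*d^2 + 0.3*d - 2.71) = 0.82*d^2 - 3.68*d + 3.49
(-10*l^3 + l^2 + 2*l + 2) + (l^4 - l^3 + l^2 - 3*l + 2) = l^4 - 11*l^3 + 2*l^2 - l + 4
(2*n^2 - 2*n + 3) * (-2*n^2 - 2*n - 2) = -4*n^4 - 6*n^2 - 2*n - 6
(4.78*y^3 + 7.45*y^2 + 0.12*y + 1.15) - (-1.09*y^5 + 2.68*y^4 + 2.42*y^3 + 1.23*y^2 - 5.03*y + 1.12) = 1.09*y^5 - 2.68*y^4 + 2.36*y^3 + 6.22*y^2 + 5.15*y + 0.0299999999999998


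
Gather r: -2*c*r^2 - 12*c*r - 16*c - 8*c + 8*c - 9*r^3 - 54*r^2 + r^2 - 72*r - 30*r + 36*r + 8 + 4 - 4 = -16*c - 9*r^3 + r^2*(-2*c - 53) + r*(-12*c - 66) + 8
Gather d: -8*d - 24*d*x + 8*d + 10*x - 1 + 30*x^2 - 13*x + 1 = -24*d*x + 30*x^2 - 3*x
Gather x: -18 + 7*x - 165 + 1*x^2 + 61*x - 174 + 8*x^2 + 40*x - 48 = 9*x^2 + 108*x - 405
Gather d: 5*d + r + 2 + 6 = 5*d + r + 8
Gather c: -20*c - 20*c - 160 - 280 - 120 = -40*c - 560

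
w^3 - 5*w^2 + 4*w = w*(w - 4)*(w - 1)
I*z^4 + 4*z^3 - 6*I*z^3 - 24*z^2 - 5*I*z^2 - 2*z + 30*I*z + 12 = (z - 6)*(z - 2*I)*(z - I)*(I*z + 1)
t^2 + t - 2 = (t - 1)*(t + 2)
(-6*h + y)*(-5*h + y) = 30*h^2 - 11*h*y + y^2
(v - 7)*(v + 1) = v^2 - 6*v - 7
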